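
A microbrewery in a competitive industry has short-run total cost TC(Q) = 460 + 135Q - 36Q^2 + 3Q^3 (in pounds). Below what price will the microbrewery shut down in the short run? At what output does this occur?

Short-run supply begins at min AVC. From VC = 135Q - 36Q^2 + 3Q^3, AVC = 135 - 36Q + 3Q^2.
dAVC/dQ = -36 + 6Q = 0 gives Q = 6. min AVC = 135 - 36·6 + 3·6^2 = 27.
The firm shuts down for any P below £27.

£27 per unit, at Q = 6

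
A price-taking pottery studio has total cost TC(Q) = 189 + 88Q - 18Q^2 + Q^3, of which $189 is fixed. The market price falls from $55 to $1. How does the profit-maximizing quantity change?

AVC = 88 - 18Q + Q^2, minimized at Q = 9 where min AVC = $7. MC = 88 - 36Q + 3Q^2.
At P = $55 ≥ min AVC, set P = MC on the rising branch: Q = 11.
At P = $1 < min AVC = $7, price no longer covers variable cost at any output, so the firm shuts down: Q = 0.

Output falls from 11 to 0 (the firm shuts down)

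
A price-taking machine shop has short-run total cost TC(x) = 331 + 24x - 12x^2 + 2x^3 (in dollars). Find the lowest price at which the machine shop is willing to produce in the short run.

Short-run supply begins at min AVC. From VC = 24x - 12x^2 + 2x^3, AVC = 24 - 12x + 2x^2.
dAVC/dx = -12 + 4x = 0 gives x = 3. min AVC = 24 - 12·3 + 2·3^2 = 6.
The firm shuts down for any P below $6.

$6 per unit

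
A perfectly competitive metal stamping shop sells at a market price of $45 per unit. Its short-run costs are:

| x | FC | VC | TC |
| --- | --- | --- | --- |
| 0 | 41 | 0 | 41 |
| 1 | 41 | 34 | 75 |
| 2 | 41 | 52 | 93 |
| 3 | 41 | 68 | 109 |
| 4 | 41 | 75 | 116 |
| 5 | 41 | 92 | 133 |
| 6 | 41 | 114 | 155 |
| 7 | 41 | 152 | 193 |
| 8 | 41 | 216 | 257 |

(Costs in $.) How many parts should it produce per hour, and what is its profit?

Tabulate TR − TC: x=0: -41; x=1: -30; x=2: -3; x=3: 26; x=4: 64; x=5: 92; x=6: 115; x=7: 122; x=8: 103.
Profit is maximized at x = 7. AVC there is 152/7 = $21.71 ≤ P, so producing beats shutting down (which would give -$41).

x = 7; profit = $122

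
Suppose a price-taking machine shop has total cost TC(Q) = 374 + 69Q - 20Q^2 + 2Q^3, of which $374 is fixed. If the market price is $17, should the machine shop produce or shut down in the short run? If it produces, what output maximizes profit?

Variable cost is VC = 69Q - 20Q^2 + 2Q^3, so AVC = VC/Q = 69 - 20Q + 2Q^2 and MC = dTC/dQ = 69 - 40Q + 6Q^2.
AVC is minimized where dAVC/dQ = -20 + 4Q = 0, at Q = 5; min AVC = 69 - 20·5 + 2·5^2 = $19.
Since P = $17 < min AVC = $19, price fails to cover variable cost at any output.
Best response: produce nothing and absorb the $374 fixed cost.

Shut down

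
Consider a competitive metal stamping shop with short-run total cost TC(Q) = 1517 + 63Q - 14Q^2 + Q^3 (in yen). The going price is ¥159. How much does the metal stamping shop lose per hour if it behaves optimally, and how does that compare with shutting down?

Profit = -¥77 at Q = 12

AVC = 63 - 14Q + Q^2; min AVC = ¥14 at Q = 7. Since P = ¥159 ≥ min AVC, the firm produces.
With MC = 63 - 28Q + 3Q^2, P = MC on the upward-sloping part at Q* = 12.
TR = 159·12 = 1908. TC = 1517 + 468 = 1985. Profit = 1908 − 1985 = -¥77.
Shutting down would mean losing the fixed cost of ¥1517, so operating at a loss of ¥77 is better by ¥1440.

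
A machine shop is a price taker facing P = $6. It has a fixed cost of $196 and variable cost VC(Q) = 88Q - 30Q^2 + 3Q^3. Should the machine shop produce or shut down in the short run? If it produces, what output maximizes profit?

Strip out fixed cost: VC = 88Q - 30Q^2 + 3Q^3. Then AVC = 88 - 30Q + 3Q^2 and MC = 88 - 60Q + 9Q^2.
AVC hits its minimum where MC = AVC, at Q = 5, giving min AVC = 88 - 30·5 + 3·5^2 = $13.
P = $6 lies below min AVC = $13; no output level covers variable cost.
Best response: produce nothing and absorb the $196 fixed cost.

Shut down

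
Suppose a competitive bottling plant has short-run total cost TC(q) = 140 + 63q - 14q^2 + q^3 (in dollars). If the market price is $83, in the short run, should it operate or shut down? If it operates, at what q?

Variable cost is VC = 63q - 14q^2 + q^3, so AVC = VC/q = 63 - 14q + q^2 and MC = dTC/dq = 63 - 28q + 3q^2.
AVC is minimized where dAVC/dq = -14 + 2q = 0, at q = 7; min AVC = 63 - 14·7 + 7^2 = $14.
P = $83 exceeds min AVC = $14, so the firm stays open.
P = MC gives -20 - 28q + 3q^2 = 0, with roots -2/3 and 10. Take the larger (rising MC): q* = 10.
Check: AVC at q = 10 is $23 ≤ P, so revenue covers variable cost.
Profit = P·q − TC = 83·10 − 370 = $460.

Produce at q = 10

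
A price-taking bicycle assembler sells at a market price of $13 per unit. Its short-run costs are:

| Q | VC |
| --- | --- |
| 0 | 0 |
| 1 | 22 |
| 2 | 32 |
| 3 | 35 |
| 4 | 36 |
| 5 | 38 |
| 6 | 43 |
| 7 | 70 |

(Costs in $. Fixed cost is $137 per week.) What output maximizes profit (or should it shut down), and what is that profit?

Compute π = P·Q − TC at each output: Q=0: -137; Q=1: -146; Q=2: -143; Q=3: -133; Q=4: -121; Q=5: -110; Q=6: -102; Q=7: -116.
Profit is maximized at Q = 6. AVC there is 43/6 = $7.17 ≤ P, so producing beats shutting down (which would give -$137).

Q = 6; profit = -$102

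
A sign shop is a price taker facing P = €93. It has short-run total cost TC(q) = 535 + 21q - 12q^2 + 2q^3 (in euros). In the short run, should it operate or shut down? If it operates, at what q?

Produce at q = 6

Strip out fixed cost: VC = 21q - 12q^2 + 2q^3. Then AVC = 21 - 12q + 2q^2 and MC = 21 - 24q + 6q^2.
The AVC parabola has its vertex at q = 12/4 = 3, where AVC = 21 - 12·3 + 2·3^2 = €3.
P = €93 exceeds min AVC = €3, so the firm stays open.
Set P = MC: 93 = 21 - 24q + 6q^2 → -72 - 24q + 6q^2 = 0. The roots are q = -2 and q = 6; the profit-maximizing output is on the rising part of MC, so q* = 6.
Check: AVC at q = 6 is €21 ≤ P, so revenue covers variable cost.
Profit = P·q − TC = 93·6 − 661 = -€103, a loss, but smaller than the €535 fixed cost the firm would lose by shutting down.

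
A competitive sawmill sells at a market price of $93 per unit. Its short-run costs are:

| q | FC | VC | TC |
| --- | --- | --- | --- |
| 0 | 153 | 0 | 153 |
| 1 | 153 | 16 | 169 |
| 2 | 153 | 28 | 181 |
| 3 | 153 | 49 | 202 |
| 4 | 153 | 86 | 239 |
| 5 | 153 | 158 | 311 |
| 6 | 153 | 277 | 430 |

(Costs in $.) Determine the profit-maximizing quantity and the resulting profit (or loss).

q = 5; profit = $154

Profit at each row (π = 93q − TC): q=0: -153; q=1: -76; q=2: 5; q=3: 77; q=4: 133; q=5: 154; q=6: 128.
Profit is maximized at q = 5. AVC there is 158/5 = $31.60 ≤ P, so producing beats shutting down (which would give -$153).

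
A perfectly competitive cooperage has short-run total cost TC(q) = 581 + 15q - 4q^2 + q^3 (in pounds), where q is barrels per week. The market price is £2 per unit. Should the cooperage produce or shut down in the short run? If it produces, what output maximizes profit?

Strip out fixed cost: VC = 15q - 4q^2 + q^3. Then AVC = 15 - 4q + q^2 and MC = 15 - 8q + 3q^2.
The AVC parabola has its vertex at q = 4/2 = 2, where AVC = 15 - 4·2 + 2^2 = £11.
Since P = £2 < min AVC = £11, price fails to cover variable cost at any output.
The firm minimizes its loss by shutting down and losing only its fixed cost of £581.

Shut down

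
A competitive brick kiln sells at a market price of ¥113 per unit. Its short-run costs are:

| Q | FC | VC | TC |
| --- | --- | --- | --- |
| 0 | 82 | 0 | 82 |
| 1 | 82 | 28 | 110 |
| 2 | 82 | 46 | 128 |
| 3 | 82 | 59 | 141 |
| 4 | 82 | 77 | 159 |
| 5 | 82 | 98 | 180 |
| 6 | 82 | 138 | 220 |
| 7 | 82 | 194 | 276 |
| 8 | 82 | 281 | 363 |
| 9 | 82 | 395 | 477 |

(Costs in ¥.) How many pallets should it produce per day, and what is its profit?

Profit at each row (π = 113Q − TC): Q=0: -82; Q=1: 3; Q=2: 98; Q=3: 198; Q=4: 293; Q=5: 385; Q=6: 458; Q=7: 515; Q=8: 541; Q=9: 540.
Profit is maximized at Q = 8. AVC there is 281/8 = ¥35.12 ≤ P, so producing beats shutting down (which would give -¥82).

Q = 8; profit = ¥541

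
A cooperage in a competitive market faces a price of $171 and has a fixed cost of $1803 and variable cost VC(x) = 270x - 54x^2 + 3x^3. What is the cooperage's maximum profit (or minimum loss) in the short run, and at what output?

AVC = 270 - 54x + 3x^2 has its minimum $27 at x = 9; price $171 clears that bar, so the firm operates.
MC = 270 - 108x + 9x^2. Setting P = MC and taking the root on the rising branch gives x* = 11.
TR = 171·11 = 1881. TC = 1803 + 429 = 2232. Profit = 1881 − 2232 = -$351.
Shutting down would mean losing the fixed cost of $1803, so operating at a loss of $351 is better by $1452.

Profit = -$351 at x = 11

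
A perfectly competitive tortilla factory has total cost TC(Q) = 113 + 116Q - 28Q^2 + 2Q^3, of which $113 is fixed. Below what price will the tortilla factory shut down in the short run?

The firm shuts down when price falls below the minimum of average variable cost. AVC = VC/Q = 116 - 28Q + 2Q^2.
At the minimum of AVC, MC = AVC. MC = 116 - 56Q + 6Q^2; setting MC = AVC gives 4Q^2 - 28Q = 0, so Q = 7. min AVC = 18.
For P < $18 the firm produces nothing.

$18 per unit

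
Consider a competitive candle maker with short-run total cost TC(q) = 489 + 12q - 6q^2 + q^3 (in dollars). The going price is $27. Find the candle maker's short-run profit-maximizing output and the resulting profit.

Profit = -$389 at q = 5

AVC = 12 - 6q + q^2 has its minimum $3 at q = 3; price $27 clears that bar, so the firm operates.
MC = 12 - 12q + 3q^2. Setting P = MC and taking the root on the rising branch gives q* = 5.
TR = 27·5 = 135. TC = 489 + 35 = 524. Profit = 135 − 524 = -$389.
Shutting down would mean losing the fixed cost of $489, so operating at a loss of $389 is better by $100.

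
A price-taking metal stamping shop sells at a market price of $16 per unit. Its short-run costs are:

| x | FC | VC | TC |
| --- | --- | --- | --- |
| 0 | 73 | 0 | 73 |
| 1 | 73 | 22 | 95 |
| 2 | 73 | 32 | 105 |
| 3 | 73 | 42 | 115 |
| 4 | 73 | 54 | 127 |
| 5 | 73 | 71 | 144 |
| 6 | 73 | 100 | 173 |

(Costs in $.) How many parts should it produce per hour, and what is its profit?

Compute π = P·x − TC at each output: x=0: -73; x=1: -79; x=2: -73; x=3: -67; x=4: -63; x=5: -64; x=6: -77.
Profit is maximized at x = 4. AVC there is 54/4 = $13.50 ≤ P, so producing beats shutting down (which would give -$73).

x = 4; profit = -$63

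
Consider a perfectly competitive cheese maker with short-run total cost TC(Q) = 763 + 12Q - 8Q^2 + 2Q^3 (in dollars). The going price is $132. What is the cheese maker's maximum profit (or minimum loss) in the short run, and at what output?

Profit = -$187 at Q = 6

AVC = 12 - 8Q + 2Q^2 has its minimum $4 at Q = 2; price $132 clears that bar, so the firm operates.
MC = 12 - 16Q + 6Q^2. Setting P = MC and taking the root on the rising branch gives Q* = 6.
TR = 132·6 = 792. TC = 763 + 216 = 979. Profit = 792 − 979 = -$187.
Shutting down would mean losing the fixed cost of $763, so operating at a loss of $187 is better by $576.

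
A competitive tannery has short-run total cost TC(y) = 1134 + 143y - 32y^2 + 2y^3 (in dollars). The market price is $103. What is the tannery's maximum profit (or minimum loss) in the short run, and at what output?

AVC = 143 - 32y + 2y^2; min AVC = $15 at y = 8. Since P = $103 ≥ min AVC, the firm produces.
With MC = 143 - 64y + 6y^2, P = MC on the upward-sloping part at y* = 10.
TR = 103·10 = 1030. TC = 1134 + 230 = 1364. Profit = 1030 − 1364 = -$334.
That loss of $334 beats the $1134 the firm would lose by shutting down; producing recovers $800 of fixed cost.

Profit = -$334 at y = 10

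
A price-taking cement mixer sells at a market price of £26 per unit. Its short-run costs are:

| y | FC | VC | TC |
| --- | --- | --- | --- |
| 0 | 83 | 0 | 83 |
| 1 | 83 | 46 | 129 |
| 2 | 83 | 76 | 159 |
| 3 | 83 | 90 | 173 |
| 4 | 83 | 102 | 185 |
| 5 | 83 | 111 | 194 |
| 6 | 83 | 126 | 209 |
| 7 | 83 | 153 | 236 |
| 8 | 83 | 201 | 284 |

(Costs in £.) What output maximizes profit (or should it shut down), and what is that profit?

Compute π = P·y − TC at each output: y=0: -83; y=1: -103; y=2: -107; y=3: -95; y=4: -81; y=5: -64; y=6: -53; y=7: -54; y=8: -76.
Profit is maximized at y = 6. AVC there is 126/6 = £21 ≤ P, so producing beats shutting down (which would give -£83).

y = 6; profit = -£53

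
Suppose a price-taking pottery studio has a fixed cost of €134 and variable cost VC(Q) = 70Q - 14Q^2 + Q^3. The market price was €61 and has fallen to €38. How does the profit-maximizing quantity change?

Output falls from 9 to 8

AVC = 70 - 14Q + Q^2, minimized at Q = 7 where min AVC = €21. MC = 70 - 28Q + 3Q^2.
With P = €61 above the shutdown price, P = MC gives Q = 9.
At P = €38 ≥ min AVC, set P = MC: Q = 8. The firm stays open but cuts output.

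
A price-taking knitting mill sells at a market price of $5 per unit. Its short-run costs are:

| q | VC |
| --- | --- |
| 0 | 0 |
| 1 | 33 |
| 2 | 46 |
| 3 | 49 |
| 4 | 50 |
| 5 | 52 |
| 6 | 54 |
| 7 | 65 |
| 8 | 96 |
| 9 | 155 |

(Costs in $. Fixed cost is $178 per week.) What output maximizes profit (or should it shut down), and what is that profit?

q = 0 (shut down); profit = -$178

Profit at each row (π = 5q − TC): q=0: -178; q=1: -206; q=2: -214; q=3: -212; q=4: -208; q=5: -205; q=6: -202; q=7: -208; q=8: -234; q=9: -288.
Profit is highest at q = 0. Equivalently, the lowest AVC in the table is 54/6 ≈ $9 at q = 6, and P = $5 falls below it — price never covers variable cost, so the firm shuts down and loses only its fixed cost.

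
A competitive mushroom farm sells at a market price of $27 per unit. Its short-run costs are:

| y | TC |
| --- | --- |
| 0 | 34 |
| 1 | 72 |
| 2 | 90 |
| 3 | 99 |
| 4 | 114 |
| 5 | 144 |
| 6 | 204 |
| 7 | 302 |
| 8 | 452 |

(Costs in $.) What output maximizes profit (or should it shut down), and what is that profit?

y = 4; profit = -$6

Profit at each row (π = 27y − TC): y=0: -34; y=1: -45; y=2: -36; y=3: -18; y=4: -6; y=5: -9; y=6: -42; y=7: -113; y=8: -236.
Profit is maximized at y = 4. AVC there is 80/4 = $20 ≤ P, so producing beats shutting down (which would give -$34).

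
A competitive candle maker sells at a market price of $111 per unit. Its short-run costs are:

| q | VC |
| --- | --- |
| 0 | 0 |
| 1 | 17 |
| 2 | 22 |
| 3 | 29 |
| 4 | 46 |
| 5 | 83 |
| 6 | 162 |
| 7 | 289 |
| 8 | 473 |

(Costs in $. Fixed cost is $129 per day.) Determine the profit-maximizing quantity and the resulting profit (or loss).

Compute π = P·q − TC at each output: q=0: -129; q=1: -35; q=2: 71; q=3: 175; q=4: 269; q=5: 343; q=6: 375; q=7: 359; q=8: 286.
Profit is maximized at q = 6. AVC there is 162/6 = $27 ≤ P, so producing beats shutting down (which would give -$129).

q = 6; profit = $375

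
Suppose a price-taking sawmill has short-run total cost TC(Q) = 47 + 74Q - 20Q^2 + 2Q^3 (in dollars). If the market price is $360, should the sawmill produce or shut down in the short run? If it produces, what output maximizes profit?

Strip out fixed cost: VC = 74Q - 20Q^2 + 2Q^3. Then AVC = 74 - 20Q + 2Q^2 and MC = 74 - 40Q + 6Q^2.
AVC is minimized where dAVC/dQ = -20 + 4Q = 0, at Q = 5; min AVC = 74 - 20·5 + 2·5^2 = $24.
Since P = $360 ≥ min AVC = $24, price covers variable cost and the firm should produce.
P = MC gives -286 - 40Q + 6Q^2 = 0, with roots -13/3 and 11. Take the larger (rising MC): Q* = 11.
Check: AVC at Q = 11 is $96 ≤ P, so revenue covers variable cost.
Profit = P·Q − TC = 360·11 − 1103 = $2857.

Produce at Q = 11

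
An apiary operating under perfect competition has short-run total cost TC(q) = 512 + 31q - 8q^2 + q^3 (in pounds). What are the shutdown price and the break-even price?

AVC = 31 - 8q + q^2; minimized at q = 4, giving min AVC = £15. That is the shutdown price.
ATC = 512/q + 31 - 8q + q^2. Setting dATC/dq = −512/q^2 − 8 + 2q = 0 gives q = 8 (since 2·8^3 − 8·8^2 = 512).
min ATC = 512/8 + 31 − 8·8 + 8^2 = £95. That is the break-even price.
For £15 ≤ P < £95 the firm produces at a loss; below £15 it shuts down.

Shutdown price = £15; break-even price = £95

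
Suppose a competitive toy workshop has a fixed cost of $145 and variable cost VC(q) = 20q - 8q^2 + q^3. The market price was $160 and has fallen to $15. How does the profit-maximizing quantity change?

AVC = 20 - 8q + q^2, minimized at q = 4 where min AVC = $4. MC = 20 - 16q + 3q^2.
At P = $160 ≥ min AVC, set P = MC on the rising branch: q = 10.
At P = $15 ≥ min AVC, set P = MC: q = 5. The firm stays open but cuts output.

Output falls from 10 to 5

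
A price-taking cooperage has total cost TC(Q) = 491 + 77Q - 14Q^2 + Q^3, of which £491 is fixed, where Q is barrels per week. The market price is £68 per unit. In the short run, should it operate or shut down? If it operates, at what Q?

Variable cost is VC = 77Q - 14Q^2 + Q^3, so AVC = VC/Q = 77 - 14Q + Q^2 and MC = dTC/dQ = 77 - 28Q + 3Q^2.
AVC is minimized where dAVC/dQ = -14 + 2Q = 0, at Q = 7; min AVC = 77 - 14·7 + 7^2 = £28.
Since P = £68 ≥ min AVC = £28, price covers variable cost and the firm should produce.
Solving P = MC: 9 - 28Q + 3Q^2 = 0 ⇒ Q = 1/3 or 9. On the upward-sloping branch, Q* = 9.
Check: AVC at Q = 9 is £32 ≤ P, so revenue covers variable cost.
Profit = P·Q − TC = 68·9 − 779 = -£167, a loss, but smaller than the £491 fixed cost the firm would lose by shutting down.

Produce at Q = 9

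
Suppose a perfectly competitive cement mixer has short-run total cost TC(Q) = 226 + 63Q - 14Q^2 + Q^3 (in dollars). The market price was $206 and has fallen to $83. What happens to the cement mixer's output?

AVC = 63 - 14Q + Q^2, minimized at Q = 7 where min AVC = $14. MC = 63 - 28Q + 3Q^2.
With P = $206 above the shutdown price, P = MC gives Q = 13.
At P = $83 ≥ min AVC, set P = MC: Q = 10. The firm stays open but cuts output.

Output falls from 13 to 10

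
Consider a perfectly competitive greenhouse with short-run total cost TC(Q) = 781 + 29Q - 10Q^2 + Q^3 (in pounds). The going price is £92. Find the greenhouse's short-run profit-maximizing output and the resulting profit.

AVC = 29 - 10Q + Q^2; min AVC = £4 at Q = 5. Since P = £92 ≥ min AVC, the firm produces.
MC = 29 - 20Q + 3Q^2. Setting P = MC and taking the root on the rising branch gives Q* = 9.
TR = 92·9 = 828. TC = 781 + 180 = 961. Profit = 828 − 961 = -£133.
Shutting down would mean losing the fixed cost of £781, so operating at a loss of £133 is better by £648.

Profit = -£133 at Q = 9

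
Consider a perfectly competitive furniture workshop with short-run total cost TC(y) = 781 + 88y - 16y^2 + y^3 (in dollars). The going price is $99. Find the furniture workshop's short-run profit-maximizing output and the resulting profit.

AVC = 88 - 16y + y^2 has its minimum $24 at y = 8; price $99 clears that bar, so the firm operates.
With MC = 88 - 32y + 3y^2, P = MC on the upward-sloping part at y* = 11.
TR = 99·11 = 1089. TC = 781 + 363 = 1144. Profit = 1089 − 1144 = -$55.
Shutting down would mean losing the fixed cost of $781, so operating at a loss of $55 is better by $726.

Profit = -$55 at y = 11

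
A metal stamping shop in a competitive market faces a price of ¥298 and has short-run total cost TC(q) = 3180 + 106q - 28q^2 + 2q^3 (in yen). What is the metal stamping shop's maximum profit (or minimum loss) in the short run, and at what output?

AVC = 106 - 28q + 2q^2; min AVC = ¥8 at q = 7. Since P = ¥298 ≥ min AVC, the firm produces.
MC = 106 - 56q + 6q^2. Setting P = MC and taking the root on the rising branch gives q* = 12.
TR = 298·12 = 3576. TC = 3180 + 696 = 3876. Profit = 3576 − 3876 = -¥300.
Shutting down would mean losing the fixed cost of ¥3180, so operating at a loss of ¥300 is better by ¥2880.

Profit = -¥300 at q = 12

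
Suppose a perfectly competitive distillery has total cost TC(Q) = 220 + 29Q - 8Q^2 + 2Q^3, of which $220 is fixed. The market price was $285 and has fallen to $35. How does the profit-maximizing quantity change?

Output falls from 8 to 3

MC = 29 - 16Q + 6Q^2; the shutdown threshold is min AVC = $21 (at Q = 2).
With P = $285 above the shutdown price, P = MC gives Q = 8.
At P = $35 ≥ min AVC, set P = MC: Q = 3. The firm stays open but cuts output.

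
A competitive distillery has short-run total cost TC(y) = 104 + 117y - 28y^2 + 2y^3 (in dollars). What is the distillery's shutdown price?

$19 per unit

The shutdown price is the minimum of AVC. VC = 117y - 28y^2 + 2y^3, so AVC = 117 - 28y + 2y^2.
At the minimum of AVC, MC = AVC. MC = 117 - 56y + 6y^2; setting MC = AVC gives 4y^2 - 28y = 0, so y = 7. min AVC = 19.
The firm shuts down for any P below $19.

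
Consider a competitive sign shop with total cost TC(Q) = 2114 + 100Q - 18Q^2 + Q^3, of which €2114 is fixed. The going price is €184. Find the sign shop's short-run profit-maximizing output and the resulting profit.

Profit = -€154 at Q = 14

AVC = 100 - 18Q + Q^2; min AVC = €19 at Q = 9. Since P = €184 ≥ min AVC, the firm produces.
With MC = 100 - 36Q + 3Q^2, P = MC on the upward-sloping part at Q* = 14.
TR = 184·14 = 2576. TC = 2114 + 616 = 2730. Profit = 2576 − 2730 = -€154.
By producing, the firm covers all variable cost plus €1960 of fixed cost; shutting down would lose the full €2114.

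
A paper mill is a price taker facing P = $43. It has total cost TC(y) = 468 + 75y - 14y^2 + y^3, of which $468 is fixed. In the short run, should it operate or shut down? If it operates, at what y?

Produce at y = 8

Variable cost is VC = 75y - 14y^2 + y^3, so AVC = VC/y = 75 - 14y + y^2 and MC = dTC/dy = 75 - 28y + 3y^2.
The AVC parabola has its vertex at y = 14/2 = 7, where AVC = 75 - 14·7 + 7^2 = $26.
P = $43 exceeds min AVC = $26, so the firm stays open.
P = MC gives 32 - 28y + 3y^2 = 0, with roots 4/3 and 8. Take the larger (rising MC): y* = 8.
Check: AVC at y = 8 is $27 ≤ P, so revenue covers variable cost.
Profit = P·y − TC = 43·8 − 684 = -$340, a loss, but smaller than the $468 fixed cost the firm would lose by shutting down.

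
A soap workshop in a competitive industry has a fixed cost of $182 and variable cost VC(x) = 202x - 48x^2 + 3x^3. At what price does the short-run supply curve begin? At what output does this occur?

Short-run supply begins at min AVC. From VC = 202x - 48x^2 + 3x^3, AVC = 202 - 48x + 3x^2.
At the minimum of AVC, MC = AVC. MC = 202 - 96x + 9x^2; setting MC = AVC gives 6x^2 - 48x = 0, so x = 8. min AVC = 10.
For P < $10 the firm produces nothing.

$10 per unit, at x = 8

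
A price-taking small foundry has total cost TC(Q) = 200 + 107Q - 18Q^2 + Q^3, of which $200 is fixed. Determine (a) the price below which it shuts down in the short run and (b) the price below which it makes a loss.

Shutdown price = min AVC. AVC = 107 - 18Q + Q^2, with vertex at Q = 9 and minimum $26.
ATC = 200/Q + 107 - 18Q + Q^2. Setting dATC/dQ = −200/Q^2 − 18 + 2Q = 0 gives Q = 10 (since 2·10^3 − 18·10^2 = 200).
min ATC = 200/10 + 107 − 18·10 + 10^2 = $47. That is the break-even price.
Between these two prices the firm operates at a loss; above $47 it earns a profit.

Shutdown price = $26; break-even price = $47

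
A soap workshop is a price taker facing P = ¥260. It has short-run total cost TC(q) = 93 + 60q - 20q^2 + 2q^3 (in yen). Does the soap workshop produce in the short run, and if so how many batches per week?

Variable cost is VC = 60q - 20q^2 + 2q^3, so AVC = VC/q = 60 - 20q + 2q^2 and MC = dTC/dq = 60 - 40q + 6q^2.
The AVC parabola has its vertex at q = 20/4 = 5, where AVC = 60 - 20·5 + 2·5^2 = ¥10.
Because ¥260 ≥ ¥10, revenue can cover variable cost; the firm operates.
P = MC gives -200 - 40q + 6q^2 = 0, with roots -10/3 and 10. Take the larger (rising MC): q* = 10.
Check: AVC at q = 10 is ¥60 ≤ P, so revenue covers variable cost.
Profit = P·q − TC = 260·10 − 693 = ¥1907.

Produce at q = 10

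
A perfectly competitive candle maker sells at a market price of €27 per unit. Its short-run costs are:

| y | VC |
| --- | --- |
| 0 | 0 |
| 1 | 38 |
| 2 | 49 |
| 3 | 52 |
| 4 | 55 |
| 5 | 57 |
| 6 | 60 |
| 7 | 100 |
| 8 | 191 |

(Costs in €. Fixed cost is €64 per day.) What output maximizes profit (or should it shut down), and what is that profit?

Compute π = P·y − TC at each output: y=0: -64; y=1: -75; y=2: -59; y=3: -35; y=4: -11; y=5: 14; y=6: 38; y=7: 25; y=8: -39.
Profit is maximized at y = 6. AVC there is 60/6 = €10 ≤ P, so producing beats shutting down (which would give -€64).

y = 6; profit = €38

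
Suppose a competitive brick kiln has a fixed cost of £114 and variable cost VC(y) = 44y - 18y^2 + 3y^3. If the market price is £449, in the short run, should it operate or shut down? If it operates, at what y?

Variable cost is VC = 44y - 18y^2 + 3y^3, so AVC = VC/y = 44 - 18y + 3y^2 and MC = dTC/dy = 44 - 36y + 9y^2.
The AVC parabola has its vertex at y = 18/6 = 3, where AVC = 44 - 18·3 + 3·3^2 = £17.
Because £449 ≥ £17, revenue can cover variable cost; the firm operates.
P = MC gives -405 - 36y + 9y^2 = 0, with roots -5 and 9. Take the larger (rising MC): y* = 9.
Check: AVC at y = 9 is £125 ≤ P, so revenue covers variable cost.
Profit = P·y − TC = 449·9 − 1239 = £2802.

Produce at y = 9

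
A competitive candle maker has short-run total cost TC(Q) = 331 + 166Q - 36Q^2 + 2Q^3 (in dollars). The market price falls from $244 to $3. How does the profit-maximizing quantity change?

AVC = 166 - 36Q + 2Q^2, minimized at Q = 9 where min AVC = $4. MC = 166 - 72Q + 6Q^2.
At P = $244 ≥ min AVC, set P = MC on the rising branch: Q = 13.
At P = $3 < min AVC = $4, price no longer covers variable cost at any output, so the firm shuts down: Q = 0.

Output falls from 13 to 0 (the firm shuts down)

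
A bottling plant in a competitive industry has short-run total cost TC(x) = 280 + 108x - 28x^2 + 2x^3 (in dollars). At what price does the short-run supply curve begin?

Short-run supply begins at min AVC. From VC = 108x - 28x^2 + 2x^3, AVC = 108 - 28x + 2x^2.
At the minimum of AVC, MC = AVC. MC = 108 - 56x + 6x^2; setting MC = AVC gives 4x^2 - 28x = 0, so x = 7. min AVC = 10.
The firm shuts down for any P below $10.

$10 per unit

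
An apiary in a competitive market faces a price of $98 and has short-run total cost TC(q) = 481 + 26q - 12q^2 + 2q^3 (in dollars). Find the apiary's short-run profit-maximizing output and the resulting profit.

AVC = 26 - 12q + 2q^2 has its minimum $8 at q = 3; price $98 clears that bar, so the firm operates.
MC = 26 - 24q + 6q^2. Setting P = MC and taking the root on the rising branch gives q* = 6.
TR = 98·6 = 588. TC = 481 + 156 = 637. Profit = 588 − 637 = -$49.
That loss of $49 beats the $481 the firm would lose by shutting down; producing recovers $432 of fixed cost.

Profit = -$49 at q = 6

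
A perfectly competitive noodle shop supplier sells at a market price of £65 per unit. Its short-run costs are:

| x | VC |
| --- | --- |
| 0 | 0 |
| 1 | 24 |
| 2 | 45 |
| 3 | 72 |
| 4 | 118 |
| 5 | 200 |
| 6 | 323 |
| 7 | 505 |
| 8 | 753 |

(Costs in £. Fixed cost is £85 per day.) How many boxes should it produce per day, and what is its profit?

Profit at each row (π = 65x − TC): x=0: -85; x=1: -44; x=2: 0; x=3: 38; x=4: 57; x=5: 40; x=6: -18; x=7: -135; x=8: -318.
Profit is maximized at x = 4. AVC there is 118/4 = £29.50 ≤ P, so producing beats shutting down (which would give -£85).

x = 4; profit = £57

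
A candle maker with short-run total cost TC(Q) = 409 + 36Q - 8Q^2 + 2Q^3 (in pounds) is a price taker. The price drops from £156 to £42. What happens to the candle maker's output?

AVC = 36 - 8Q + 2Q^2, minimized at Q = 2 where min AVC = £28. MC = 36 - 16Q + 6Q^2.
At P = £156 ≥ min AVC, set P = MC on the rising branch: Q = 6.
At P = £42 ≥ min AVC, set P = MC: Q = 3. The firm stays open but cuts output.

Output falls from 6 to 3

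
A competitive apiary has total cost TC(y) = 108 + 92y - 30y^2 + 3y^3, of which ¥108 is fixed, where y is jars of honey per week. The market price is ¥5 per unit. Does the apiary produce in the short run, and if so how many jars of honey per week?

Strip out fixed cost: VC = 92y - 30y^2 + 3y^3. Then AVC = 92 - 30y + 3y^2 and MC = 92 - 60y + 9y^2.
AVC hits its minimum where MC = AVC, at y = 5, giving min AVC = 92 - 30·5 + 3·5^2 = ¥17.
With P < min AVC (¥5 < ¥17), every unit sold adds to the loss.
The firm minimizes its loss by shutting down and losing only its fixed cost of ¥108.

Shut down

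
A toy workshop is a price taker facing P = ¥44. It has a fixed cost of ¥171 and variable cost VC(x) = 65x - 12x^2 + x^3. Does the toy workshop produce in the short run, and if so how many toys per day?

Variable cost is VC = 65x - 12x^2 + x^3, so AVC = VC/x = 65 - 12x + x^2 and MC = dTC/dx = 65 - 24x + 3x^2.
The AVC parabola has its vertex at x = 12/2 = 6, where AVC = 65 - 12·6 + 6^2 = ¥29.
Since P = ¥44 ≥ min AVC = ¥29, price covers variable cost and the firm should produce.
Solving P = MC: 21 - 24x + 3x^2 = 0 ⇒ x = 1 or 7. On the upward-sloping branch, x* = 7.
Check: AVC at x = 7 is ¥30 ≤ P, so revenue covers variable cost.
Profit = P·x − TC = 44·7 − 381 = -¥73, a loss, but smaller than the ¥171 fixed cost the firm would lose by shutting down.

Produce at x = 7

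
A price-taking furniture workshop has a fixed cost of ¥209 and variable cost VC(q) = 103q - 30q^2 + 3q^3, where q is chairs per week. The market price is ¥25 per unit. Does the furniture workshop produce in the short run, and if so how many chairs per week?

Variable cost is VC = 103q - 30q^2 + 3q^3, so AVC = VC/q = 103 - 30q + 3q^2 and MC = dTC/dq = 103 - 60q + 9q^2.
AVC hits its minimum where MC = AVC, at q = 5, giving min AVC = 103 - 30·5 + 3·5^2 = ¥28.
P = ¥25 lies below min AVC = ¥28; no output level covers variable cost.
Shutting down limits the loss to fixed cost, ¥209.

Shut down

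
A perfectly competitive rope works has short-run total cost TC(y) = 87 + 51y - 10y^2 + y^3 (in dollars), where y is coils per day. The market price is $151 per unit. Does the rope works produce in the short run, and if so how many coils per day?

Variable cost is VC = 51y - 10y^2 + y^3, so AVC = VC/y = 51 - 10y + y^2 and MC = dTC/dy = 51 - 20y + 3y^2.
AVC hits its minimum where MC = AVC, at y = 5, giving min AVC = 51 - 10·5 + 5^2 = $26.
P = $151 exceeds min AVC = $26, so the firm stays open.
Set P = MC: 151 = 51 - 20y + 3y^2 → -100 - 20y + 3y^2 = 0. The roots are y = -10/3 and y = 10; the profit-maximizing output is on the rising part of MC, so y* = 10.
Check: AVC at y = 10 is $51 ≤ P, so revenue covers variable cost.
Profit = P·y − TC = 151·10 − 597 = $913.

Produce at y = 10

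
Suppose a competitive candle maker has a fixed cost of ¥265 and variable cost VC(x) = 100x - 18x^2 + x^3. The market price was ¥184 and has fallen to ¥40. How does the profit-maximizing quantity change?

MC = 100 - 36x + 3x^2; the shutdown threshold is min AVC = ¥19 (at x = 9).
With P = ¥184 above the shutdown price, P = MC gives x = 14.
At P = ¥40 ≥ min AVC, set P = MC: x = 10. The firm stays open but cuts output.

Output falls from 14 to 10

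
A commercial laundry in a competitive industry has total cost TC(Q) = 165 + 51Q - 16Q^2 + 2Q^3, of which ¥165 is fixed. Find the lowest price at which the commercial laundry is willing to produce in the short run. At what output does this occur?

¥19 per unit, at Q = 4

Short-run supply begins at min AVC. From VC = 51Q - 16Q^2 + 2Q^3, AVC = 51 - 16Q + 2Q^2.
At the minimum of AVC, MC = AVC. MC = 51 - 32Q + 6Q^2; setting MC = AVC gives 4Q^2 - 16Q = 0, so Q = 4. min AVC = 19.
For P < ¥19 the firm produces nothing.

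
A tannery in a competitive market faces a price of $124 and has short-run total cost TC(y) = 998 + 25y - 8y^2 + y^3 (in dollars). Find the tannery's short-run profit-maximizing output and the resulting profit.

Profit = -$188 at y = 9

AVC = 25 - 8y + y^2; min AVC = $9 at y = 4. Since P = $124 ≥ min AVC, the firm produces.
MC = 25 - 16y + 3y^2. Setting P = MC and taking the root on the rising branch gives y* = 9.
TR = 124·9 = 1116. TC = 998 + 306 = 1304. Profit = 1116 − 1304 = -$188.
By producing, the firm covers all variable cost plus $810 of fixed cost; shutting down would lose the full $998.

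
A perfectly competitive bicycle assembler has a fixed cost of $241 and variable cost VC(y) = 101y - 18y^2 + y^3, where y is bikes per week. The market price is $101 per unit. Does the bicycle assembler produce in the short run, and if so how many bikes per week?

From TC, MC = TC'(y) = 101 - 36y + 3y^2 and AVC = VC/y = 101 - 18y + y^2.
AVC is minimized where dAVC/dy = -18 + 2y = 0, at y = 9; min AVC = 101 - 18·9 + 9^2 = $20.
Because $101 ≥ $20, revenue can cover variable cost; the firm operates.
P = MC gives -36y + 3y^2 = 0, with roots 0 and 12. Take the larger (rising MC): y* = 12.
Check: AVC at y = 12 is $29 ≤ P, so revenue covers variable cost.
Profit = P·y − TC = 101·12 − 589 = $623.

Produce at y = 12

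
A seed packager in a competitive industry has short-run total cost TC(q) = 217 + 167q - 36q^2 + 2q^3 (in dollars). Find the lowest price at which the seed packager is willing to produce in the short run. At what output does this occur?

The firm shuts down when price falls below the minimum of average variable cost. AVC = VC/q = 167 - 36q + 2q^2.
dAVC/dq = -36 + 4q = 0 gives q = 9. min AVC = 167 - 36·9 + 2·9^2 = 5.
For P < $5 the firm produces nothing.

$5 per unit, at q = 9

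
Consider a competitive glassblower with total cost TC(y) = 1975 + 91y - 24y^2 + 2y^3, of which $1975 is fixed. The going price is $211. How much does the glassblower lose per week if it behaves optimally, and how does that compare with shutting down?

Profit = -$375 at y = 10

AVC = 91 - 24y + 2y^2; min AVC = $19 at y = 6. Since P = $211 ≥ min AVC, the firm produces.
With MC = 91 - 48y + 6y^2, P = MC on the upward-sloping part at y* = 10.
TR = 211·10 = 2110. TC = 1975 + 510 = 2485. Profit = 2110 − 2485 = -$375.
That loss of $375 beats the $1975 the firm would lose by shutting down; producing recovers $1600 of fixed cost.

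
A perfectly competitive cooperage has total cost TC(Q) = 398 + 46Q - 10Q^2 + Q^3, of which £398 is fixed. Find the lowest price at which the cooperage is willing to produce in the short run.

The shutdown price is the minimum of AVC. VC = 46Q - 10Q^2 + Q^3, so AVC = 46 - 10Q + Q^2.
dAVC/dQ = -10 + 2Q = 0 gives Q = 5. min AVC = 46 - 10·5 + 5^2 = 21.
So the shutdown price is £21.

£21 per unit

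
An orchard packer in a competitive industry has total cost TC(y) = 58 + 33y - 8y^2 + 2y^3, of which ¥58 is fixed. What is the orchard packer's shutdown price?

Short-run supply begins at min AVC. From VC = 33y - 8y^2 + 2y^3, AVC = 33 - 8y + 2y^2.
dAVC/dy = -8 + 4y = 0 gives y = 2. min AVC = 33 - 8·2 + 2·2^2 = 25.
For P < ¥25 the firm produces nothing.

¥25 per unit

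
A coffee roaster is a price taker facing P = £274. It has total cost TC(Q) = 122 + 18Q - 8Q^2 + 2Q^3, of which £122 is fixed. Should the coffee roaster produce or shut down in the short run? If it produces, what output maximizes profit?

Produce at Q = 8

Strip out fixed cost: VC = 18Q - 8Q^2 + 2Q^3. Then AVC = 18 - 8Q + 2Q^2 and MC = 18 - 16Q + 6Q^2.
AVC is minimized where dAVC/dQ = -8 + 4Q = 0, at Q = 2; min AVC = 18 - 8·2 + 2·2^2 = £10.
P = £274 exceeds min AVC = £10, so the firm stays open.
Solving P = MC: -256 - 16Q + 6Q^2 = 0 ⇒ Q = -16/3 or 8. On the upward-sloping branch, Q* = 8.
Check: AVC at Q = 8 is £82 ≤ P, so revenue covers variable cost.
Profit = P·Q − TC = 274·8 − 778 = £1414.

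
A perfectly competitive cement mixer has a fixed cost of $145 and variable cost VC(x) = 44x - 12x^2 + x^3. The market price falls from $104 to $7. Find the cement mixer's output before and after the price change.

AVC = 44 - 12x + x^2, minimized at x = 6 where min AVC = $8. MC = 44 - 24x + 3x^2.
With P = $104 above the shutdown price, P = MC gives x = 10.
At P = $7 < min AVC = $8, price no longer covers variable cost at any output, so the firm shuts down: x = 0.

Output falls from 10 to 0 (the firm shuts down)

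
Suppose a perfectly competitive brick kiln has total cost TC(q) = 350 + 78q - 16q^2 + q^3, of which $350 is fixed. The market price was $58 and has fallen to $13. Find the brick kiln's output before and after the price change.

MC = 78 - 32q + 3q^2; the shutdown threshold is min AVC = $14 (at q = 8).
At P = $58 ≥ min AVC, set P = MC on the rising branch: q = 10.
At P = $13 < min AVC = $14, price no longer covers variable cost at any output, so the firm shuts down: q = 0.

Output falls from 10 to 0 (the firm shuts down)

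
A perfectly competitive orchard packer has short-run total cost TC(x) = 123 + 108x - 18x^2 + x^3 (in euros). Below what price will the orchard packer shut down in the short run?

€27 per unit

The shutdown price is the minimum of AVC. VC = 108x - 18x^2 + x^3, so AVC = 108 - 18x + x^2.
At the minimum of AVC, MC = AVC. MC = 108 - 36x + 3x^2; setting MC = AVC gives 2x^2 - 18x = 0, so x = 9. min AVC = 27.
For P < €27 the firm produces nothing.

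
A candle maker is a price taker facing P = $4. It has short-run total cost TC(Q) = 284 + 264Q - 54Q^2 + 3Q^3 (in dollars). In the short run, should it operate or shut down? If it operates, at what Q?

Variable cost is VC = 264Q - 54Q^2 + 3Q^3, so AVC = VC/Q = 264 - 54Q + 3Q^2 and MC = dTC/dQ = 264 - 108Q + 9Q^2.
AVC hits its minimum where MC = AVC, at Q = 9, giving min AVC = 264 - 54·9 + 3·9^2 = $21.
Since P = $4 < min AVC = $21, price fails to cover variable cost at any output.
Best response: produce nothing and absorb the $284 fixed cost.

Shut down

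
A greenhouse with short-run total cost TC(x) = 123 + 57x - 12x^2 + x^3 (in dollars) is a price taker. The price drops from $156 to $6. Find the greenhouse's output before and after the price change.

AVC = 57 - 12x + x^2, minimized at x = 6 where min AVC = $21. MC = 57 - 24x + 3x^2.
At P = $156 ≥ min AVC, set P = MC on the rising branch: x = 11.
At P = $6 < min AVC = $21, price no longer covers variable cost at any output, so the firm shuts down: x = 0.

Output falls from 11 to 0 (the firm shuts down)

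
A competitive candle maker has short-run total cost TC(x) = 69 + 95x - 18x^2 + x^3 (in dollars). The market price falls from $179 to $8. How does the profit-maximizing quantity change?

MC = 95 - 36x + 3x^2; the shutdown threshold is min AVC = $14 (at x = 9).
With P = $179 above the shutdown price, P = MC gives x = 14.
At P = $8 < min AVC = $14, price no longer covers variable cost at any output, so the firm shuts down: x = 0.

Output falls from 14 to 0 (the firm shuts down)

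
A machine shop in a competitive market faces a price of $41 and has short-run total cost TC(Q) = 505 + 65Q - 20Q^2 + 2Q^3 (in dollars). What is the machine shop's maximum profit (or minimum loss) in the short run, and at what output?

Profit = -$361 at Q = 6

AVC = 65 - 20Q + 2Q^2 has its minimum $15 at Q = 5; price $41 clears that bar, so the firm operates.
MC = 65 - 40Q + 6Q^2. Setting P = MC and taking the root on the rising branch gives Q* = 6.
TR = 41·6 = 246. TC = 505 + 102 = 607. Profit = 246 − 607 = -$361.
By producing, the firm covers all variable cost plus $144 of fixed cost; shutting down would lose the full $505.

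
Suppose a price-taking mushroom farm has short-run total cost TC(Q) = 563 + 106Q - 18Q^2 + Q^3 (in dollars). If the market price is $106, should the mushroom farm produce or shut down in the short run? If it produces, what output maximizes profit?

Strip out fixed cost: VC = 106Q - 18Q^2 + Q^3. Then AVC = 106 - 18Q + Q^2 and MC = 106 - 36Q + 3Q^2.
The AVC parabola has its vertex at Q = 18/2 = 9, where AVC = 106 - 18·9 + 9^2 = $25.
P = $106 exceeds min AVC = $25, so the firm stays open.
Set P = MC: 106 = 106 - 36Q + 3Q^2 → -36Q + 3Q^2 = 0. The roots are Q = 0 and Q = 12; the profit-maximizing output is on the rising part of MC, so Q* = 12.
Check: AVC at Q = 12 is $34 ≤ P, so revenue covers variable cost.
Profit = P·Q − TC = 106·12 − 971 = $301.

Produce at Q = 12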